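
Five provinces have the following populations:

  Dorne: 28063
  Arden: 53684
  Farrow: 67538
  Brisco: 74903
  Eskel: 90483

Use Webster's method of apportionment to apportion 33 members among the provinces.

Dorne=3, Arden=6, Farrow=7, Brisco=8, Eskel=9

Standard divisor 314671/33 ≈ 9535.485; standard quotas: Dorne 2.943, Arden 5.630, Farrow 7.083, Brisco 7.855, Eskel 9.489.
Rounding to the nearest integer gives Dorne 3, Arden 6, Farrow 7, Brisco 8, Eskel 9 — total 33, matching the house size, so no adjustment is needed.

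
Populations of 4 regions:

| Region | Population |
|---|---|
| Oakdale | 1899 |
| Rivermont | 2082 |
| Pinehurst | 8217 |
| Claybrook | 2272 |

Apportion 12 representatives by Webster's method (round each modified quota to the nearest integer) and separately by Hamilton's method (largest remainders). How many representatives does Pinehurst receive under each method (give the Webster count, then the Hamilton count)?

Webster: Oakdale 2, Rivermont 2, Pinehurst 6, Claybrook 2.
Hamilton: Oakdale 1, Rivermont 2, Pinehurst 7, Claybrook 2.
Pinehurst gets 6 under Webster and 7 under Hamilton.

6 and 7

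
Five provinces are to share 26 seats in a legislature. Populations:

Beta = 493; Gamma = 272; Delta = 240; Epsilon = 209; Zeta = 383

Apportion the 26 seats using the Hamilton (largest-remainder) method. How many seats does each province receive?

Total 1597; standard divisor 1597/26 ≈ 61.423.
Standard quotas: Beta 8.026, Gamma 4.428, Delta 3.907, Epsilon 3.403, Zeta 6.235.
Lower quotas: Beta 8, Gamma 4, Delta 3, Epsilon 3, Zeta 6 (sum 24, leaving 2 seats).
Remainders in descending order: Delta 0.907, Gamma 0.428, Epsilon 0.403, Zeta 0.235, Beta 0.026.
The surplus seats go to Delta, Gamma.

Beta 8, Gamma 5, Delta 4, Epsilon 3, Zeta 6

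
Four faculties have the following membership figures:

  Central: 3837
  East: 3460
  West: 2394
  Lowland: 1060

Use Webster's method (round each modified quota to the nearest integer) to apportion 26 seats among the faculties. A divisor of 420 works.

Central 9; East 8; West 6; Lowland 3

With modified divisor 420: modified quotas Central 9.136, East 8.238, West 5.700, Lowland 2.524.
Rounding to the nearest integer: Central 9, East 8, West 6, Lowland 3 (total 26).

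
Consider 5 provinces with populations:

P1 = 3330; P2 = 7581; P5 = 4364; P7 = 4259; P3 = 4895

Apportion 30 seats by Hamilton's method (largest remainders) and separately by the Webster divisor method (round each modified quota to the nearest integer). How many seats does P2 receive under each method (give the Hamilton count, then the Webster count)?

Hamilton: P1 4, P2 9, P5 6, P7 5, P3 6.
Webster: P1 4, P2 10, P5 5, P7 5, P3 6.
P2 gets 9 under Hamilton and 10 under Webster.

9 and 10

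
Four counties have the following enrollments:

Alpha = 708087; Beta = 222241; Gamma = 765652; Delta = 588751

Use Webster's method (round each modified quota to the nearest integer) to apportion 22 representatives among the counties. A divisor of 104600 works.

With modified divisor 104600: modified quotas Alpha 6.769, Beta 2.125, Gamma 7.320, Delta 5.629.
Rounding to the nearest integer: Alpha 7, Beta 2, Gamma 7, Delta 6 (total 22).

Alpha: 7, Beta: 2, Gamma: 7, Delta: 6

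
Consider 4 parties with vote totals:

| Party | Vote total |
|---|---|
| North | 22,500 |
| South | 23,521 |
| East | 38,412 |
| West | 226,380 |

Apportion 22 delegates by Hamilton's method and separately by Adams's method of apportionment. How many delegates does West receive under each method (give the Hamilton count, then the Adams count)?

Hamilton: North 1, South 2, East 3, West 16.
Adams: North 2, South 2, East 3, West 15.
West gets 16 under Hamilton and 15 under Adams.

16 and 15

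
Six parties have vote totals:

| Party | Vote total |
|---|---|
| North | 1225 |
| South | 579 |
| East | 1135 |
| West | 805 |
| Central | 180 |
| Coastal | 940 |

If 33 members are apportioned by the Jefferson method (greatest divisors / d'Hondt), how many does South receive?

Standard divisor 4864/33 ≈ 147.394; standard quotas: North 8.311, South 3.928, East 7.700, West 5.462, Central 1.221, Coastal 6.377.
Rounding down gives 8, 3, 7, 5, 1, 6 = 30 seats, so the divisor must be adjusted.
With modified divisor 135: modified quotas North 9.074, South 4.289, East 8.407, West 5.963, Central 1.333, Coastal 6.963.
Rounding down: North 9, South 4, East 8, West 5, Central 1, Coastal 6 (total 33).
South receives 4.

4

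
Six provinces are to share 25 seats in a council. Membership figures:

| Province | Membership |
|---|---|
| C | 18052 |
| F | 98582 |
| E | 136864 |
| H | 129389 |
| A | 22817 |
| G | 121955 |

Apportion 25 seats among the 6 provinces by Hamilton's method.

C 1, F 5, E 6, H 6, A 1, G 6

The standard divisor is 527659/25 ≈ 21106.36.
Standard quotas: C 0.8553, F 4.6707, E 6.4845, H 6.1303, A 1.0810, G 5.7781.
Lower quotas: C 0, F 4, E 6, H 6, A 1, G 5 (sum 22, leaving 3 seats).
Remainders in descending order: C 0.8553, G 0.7781, F 0.6707, E 0.4845, H 0.1303, A 0.0810.
The surplus seats go to C, G, F.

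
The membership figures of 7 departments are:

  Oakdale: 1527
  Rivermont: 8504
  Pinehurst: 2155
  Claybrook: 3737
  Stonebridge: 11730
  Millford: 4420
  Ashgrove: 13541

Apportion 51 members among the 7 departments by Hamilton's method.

Total 45614; standard divisor 45614/51 ≈ 894.392.
Standard quotas: Oakdale 1.7073, Rivermont 9.5081, Pinehurst 2.4095, Claybrook 4.1783, Stonebridge 13.1151, Millford 4.9419, Ashgrove 15.1399.
Lower quotas: Oakdale 1, Rivermont 9, Pinehurst 2, Claybrook 4, Stonebridge 13, Millford 4, Ashgrove 15 (sum 48, leaving 3 seats).
Remainders in descending order: Millford 0.9419, Oakdale 0.7073, Rivermont 0.5081, Pinehurst 0.4095, Claybrook 0.1783, Ashgrove 0.1399, Stonebridge 0.1151.
Largest remainders: Millford, Oakdale, Rivermont receive the extra seats.

Oakdale 2; Rivermont 10; Pinehurst 2; Claybrook 4; Stonebridge 13; Millford 5; Ashgrove 15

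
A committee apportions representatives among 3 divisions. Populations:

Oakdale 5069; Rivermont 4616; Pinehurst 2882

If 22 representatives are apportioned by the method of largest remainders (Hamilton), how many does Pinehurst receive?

5

Standard divisor: 12567 ÷ 22 ≈ 571.227.
Standard quotas: Oakdale 8.8739, Rivermont 8.0808, Pinehurst 5.0453.
Lower quotas: Oakdale 8, Rivermont 8, Pinehurst 5 (sum 21, leaving 1 seat).
Remainders in descending order: Oakdale 0.8739, Rivermont 0.0808, Pinehurst 0.0453.
Largest remainder: Oakdale receives the extra seat.
Pinehurst receives 5.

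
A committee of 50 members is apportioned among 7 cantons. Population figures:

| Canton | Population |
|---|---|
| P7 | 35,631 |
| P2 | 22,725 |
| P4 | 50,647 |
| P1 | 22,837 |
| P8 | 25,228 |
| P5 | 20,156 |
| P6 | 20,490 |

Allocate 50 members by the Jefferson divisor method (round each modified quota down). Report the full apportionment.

P7 9, P2 6, P4 13, P1 6, P8 6, P5 5, P6 5

Standard divisor 197714/50 ≈ 3954.28; standard quotas: P7 9.011, P2 5.747, P4 12.808, P1 5.775, P8 6.380, P5 5.097, P6 5.182.
Rounding down gives 9, 5, 12, 5, 6, 5, 5 = 47 seats, so the divisor must be adjusted.
With modified divisor 3700: modified quotas P7 9.630, P2 6.142, P4 13.688, P1 6.172, P8 6.818, P5 5.448, P6 5.538.
Rounding down: P7 9, P2 6, P4 13, P1 6, P8 6, P5 5, P6 5 (total 50).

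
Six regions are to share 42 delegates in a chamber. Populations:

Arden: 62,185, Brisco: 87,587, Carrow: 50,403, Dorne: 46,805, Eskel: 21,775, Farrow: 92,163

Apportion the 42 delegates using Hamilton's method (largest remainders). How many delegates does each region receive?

Arden 7, Brisco 10, Carrow 6, Dorne 5, Eskel 3, Farrow 11

Standard divisor: 360918 ÷ 42 ≈ 8593.286.
Standard quotas: Arden 7.2365, Brisco 10.1925, Carrow 5.8654, Dorne 5.4467, Eskel 2.5340, Farrow 10.7250.
Lower quotas: Arden 7, Brisco 10, Carrow 5, Dorne 5, Eskel 2, Farrow 10 (sum 39, leaving 3 seats).
Remainders in descending order: Carrow 0.8654, Farrow 0.7250, Eskel 0.5340, Dorne 0.4467, Arden 0.2365, Brisco 0.1925.
The surplus seats go to Carrow, Farrow, Eskel.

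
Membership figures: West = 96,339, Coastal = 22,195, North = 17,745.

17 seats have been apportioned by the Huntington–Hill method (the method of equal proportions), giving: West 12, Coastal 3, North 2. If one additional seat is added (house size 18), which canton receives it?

West

Priority for the next seat is population ÷ (√(s·(s+1))).
Priorities: West 7713.293, Coastal 6407.145, North 7244.366.
Highest priority: West.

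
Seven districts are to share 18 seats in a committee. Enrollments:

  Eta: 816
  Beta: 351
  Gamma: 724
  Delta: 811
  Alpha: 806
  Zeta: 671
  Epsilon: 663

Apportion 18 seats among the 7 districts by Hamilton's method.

The standard divisor is 4842/18 = 269.
Standard quotas: Eta 3.033, Beta 1.305, Gamma 2.691, Delta 3.015, Alpha 2.996, Zeta 2.494, Epsilon 2.465.
Lower quotas: Eta 3, Beta 1, Gamma 2, Delta 3, Alpha 2, Zeta 2, Epsilon 2 (sum 15, leaving 3 seats).
Remainders in descending order: Alpha 0.996, Gamma 0.691, Zeta 0.494, Epsilon 0.465, Beta 0.305, Eta 0.033, Delta 0.015.
The surplus seats go to Alpha, Gamma, Zeta.

Eta 3, Beta 1, Gamma 3, Delta 3, Alpha 3, Zeta 3, Epsilon 2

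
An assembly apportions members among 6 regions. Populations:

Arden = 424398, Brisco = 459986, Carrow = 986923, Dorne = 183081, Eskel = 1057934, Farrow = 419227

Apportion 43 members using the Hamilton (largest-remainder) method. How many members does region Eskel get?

13

Standard divisor: 3531549 ÷ 43 ≈ 82129.047.
Standard quotas: Arden 5.1675, Brisco 5.6008, Carrow 12.0167, Dorne 2.2292, Eskel 12.8814, Farrow 5.1045.
Lower quotas: Arden 5, Brisco 5, Carrow 12, Dorne 2, Eskel 12, Farrow 5 (sum 41, leaving 2 seats).
Remainders in descending order: Eskel 0.8814, Brisco 0.6008, Dorne 0.2292, Arden 0.1675, Farrow 0.1045, Carrow 0.0167.
The surplus seats go to Eskel, Brisco.
Eskel receives 13.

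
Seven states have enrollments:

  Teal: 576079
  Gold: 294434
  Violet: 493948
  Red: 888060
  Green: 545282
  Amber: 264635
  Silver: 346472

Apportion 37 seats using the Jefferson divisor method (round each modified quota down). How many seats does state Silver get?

4

Standard divisor 3408910/37 ≈ 92132.703; standard quotas: Teal 6.253, Gold 3.196, Violet 5.361, Red 9.639, Green 5.918, Amber 2.872, Silver 3.761.
Rounding down gives 6, 3, 5, 9, 5, 2, 3 = 33 seats, so the divisor must be adjusted.
With modified divisor 84500: modified quotas Teal 6.818, Gold 3.484, Violet 5.846, Red 10.510, Green 6.453, Amber 3.132, Silver 4.100.
Rounding down: Teal 6, Gold 3, Violet 5, Red 10, Green 6, Amber 3, Silver 4 (total 37).
Silver receives 4.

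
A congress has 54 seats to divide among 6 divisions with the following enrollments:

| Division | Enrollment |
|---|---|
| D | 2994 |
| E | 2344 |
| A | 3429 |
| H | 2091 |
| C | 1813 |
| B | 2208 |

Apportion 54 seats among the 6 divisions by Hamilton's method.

D: 11, E: 8, A: 12, H: 8, C: 7, B: 8

The standard divisor is 14879/54 ≈ 275.537.
Standard quotas: D 10.866, E 8.507, A 12.445, H 7.589, C 6.580, B 8.013.
Lower quotas: D 10, E 8, A 12, H 7, C 6, B 8 (sum 51, leaving 3 seats).
Remainders in descending order: D 0.866, H 0.589, C 0.580, E 0.507, A 0.445, B 0.013.
Largest remainders: D, H, C receive the extra seats.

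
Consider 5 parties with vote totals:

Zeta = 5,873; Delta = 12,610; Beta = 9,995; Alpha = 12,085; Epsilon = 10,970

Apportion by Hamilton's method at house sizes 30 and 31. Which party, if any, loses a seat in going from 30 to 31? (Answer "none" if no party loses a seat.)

Zeta

At 30 seats: Zeta 4, Delta 7, Beta 6, Alpha 7, Epsilon 6.
At 31 seats: Zeta 3, Delta 8, Beta 6, Alpha 7, Epsilon 7.
Zeta drops from 4 to 3.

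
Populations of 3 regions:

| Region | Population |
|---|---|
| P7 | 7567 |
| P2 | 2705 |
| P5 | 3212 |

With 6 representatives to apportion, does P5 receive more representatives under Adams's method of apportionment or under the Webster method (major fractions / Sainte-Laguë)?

Adams: P7 3, P2 1, P5 2.
Webster: P7 4, P2 1, P5 1.
P5 gets 2 under Adams and 1 under Webster.

Adams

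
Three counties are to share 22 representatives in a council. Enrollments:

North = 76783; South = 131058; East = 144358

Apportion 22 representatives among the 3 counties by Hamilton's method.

North=5; South=8; East=9

Total 352199; standard divisor 352199/22 ≈ 16009.045.
Standard quotas: North 4.7962, South 8.1865, East 9.0173.
Lower quotas: North 4, South 8, East 9 (sum 21, leaving 1 seat).
Remainders in descending order: North 0.7962, South 0.1865, East 0.0173.
Largest remainder: North receives the extra seat.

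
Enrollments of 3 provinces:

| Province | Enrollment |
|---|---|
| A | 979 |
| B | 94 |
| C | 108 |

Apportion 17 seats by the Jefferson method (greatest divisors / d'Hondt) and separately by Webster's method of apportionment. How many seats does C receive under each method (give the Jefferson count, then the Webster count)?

Jefferson: A 15, B 1, C 1.
Webster: A 14, B 1, C 2.
C gets 1 under Jefferson and 2 under Webster.

1 and 2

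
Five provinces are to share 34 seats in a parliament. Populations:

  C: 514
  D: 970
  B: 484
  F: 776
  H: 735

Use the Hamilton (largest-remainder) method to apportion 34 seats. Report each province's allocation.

C=5, D=9, B=5, F=8, H=7

The standard divisor is 3479/34 ≈ 102.324.
Standard quotas: C 5.023, D 9.480, B 4.730, F 7.584, H 7.183.
Lower quotas: C 5, D 9, B 4, F 7, H 7 (sum 32, leaving 2 seats).
Remainders in descending order: B 0.730, F 0.584, D 0.480, H 0.183, C 0.023.
Largest remainders: B, F receive the extra seats.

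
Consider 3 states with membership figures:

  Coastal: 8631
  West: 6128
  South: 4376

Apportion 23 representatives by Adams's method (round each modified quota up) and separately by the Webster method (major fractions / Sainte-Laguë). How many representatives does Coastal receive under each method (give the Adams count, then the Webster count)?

10 and 11

Adams: Coastal 10, West 8, South 5.
Webster: Coastal 11, West 7, South 5.
Coastal gets 10 under Adams and 11 under Webster.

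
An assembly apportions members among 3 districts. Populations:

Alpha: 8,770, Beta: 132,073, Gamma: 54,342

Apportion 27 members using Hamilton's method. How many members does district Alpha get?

1

Standard divisor: 195185 ÷ 27 ≈ 7229.074.
Standard quotas: Alpha 1.2132, Beta 18.2697, Gamma 7.5171.
Lower quotas: Alpha 1, Beta 18, Gamma 7 (sum 26, leaving 1 seat).
Remainders in descending order: Gamma 0.5171, Beta 0.2697, Alpha 0.2132.
The surplus seat goes to Gamma.
Alpha receives 1.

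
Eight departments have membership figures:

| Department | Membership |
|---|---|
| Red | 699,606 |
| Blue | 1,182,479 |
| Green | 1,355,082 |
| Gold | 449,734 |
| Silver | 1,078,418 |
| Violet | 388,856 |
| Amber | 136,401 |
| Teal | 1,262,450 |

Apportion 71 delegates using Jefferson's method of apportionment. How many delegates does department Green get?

15

Standard divisor 6553026/71 ≈ 92296.141; standard quotas: Red 7.580, Blue 12.812, Green 14.682, Gold 4.873, Silver 11.684, Violet 4.213, Amber 1.478, Teal 13.678.
Rounding down gives 7, 12, 14, 4, 11, 4, 1, 13 = 66 seats, so the divisor must be adjusted.
With modified divisor 88700: modified quotas Red 7.887, Blue 13.331, Green 15.277, Gold 5.070, Silver 12.158, Violet 4.384, Amber 1.538, Teal 14.233.
Rounding down: Red 7, Blue 13, Green 15, Gold 5, Silver 12, Violet 4, Amber 1, Teal 14 (total 71).
Green receives 15.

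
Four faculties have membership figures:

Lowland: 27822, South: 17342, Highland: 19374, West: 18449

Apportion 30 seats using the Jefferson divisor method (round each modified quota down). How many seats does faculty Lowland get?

Standard divisor 82987/30 ≈ 2766.233; standard quotas: Lowland 10.058, South 6.269, Highland 7.004, West 6.669.
Rounding down gives 10, 6, 7, 6 = 29 seats, so the divisor must be adjusted.
With modified divisor 2600: modified quotas Lowland 10.701, South 6.670, Highland 7.452, West 7.096.
Rounding down: Lowland 10, South 6, Highland 7, West 7 (total 30).
Lowland receives 10.

10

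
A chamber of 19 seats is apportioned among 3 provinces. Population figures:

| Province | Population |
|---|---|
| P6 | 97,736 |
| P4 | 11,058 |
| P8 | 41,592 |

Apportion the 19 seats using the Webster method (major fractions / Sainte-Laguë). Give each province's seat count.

P6 13, P4 1, P8 5

Standard divisor 150386/19 ≈ 7915.053; standard quotas: P6 12.348, P4 1.397, P8 5.255.
Rounding to the nearest integer gives 12, 1, 5 = 18 seats, so the divisor must be adjusted.
With modified divisor 7700: modified quotas P6 12.693, P4 1.436, P8 5.402.
Rounding to the nearest integer: P6 13, P4 1, P8 5 (total 19).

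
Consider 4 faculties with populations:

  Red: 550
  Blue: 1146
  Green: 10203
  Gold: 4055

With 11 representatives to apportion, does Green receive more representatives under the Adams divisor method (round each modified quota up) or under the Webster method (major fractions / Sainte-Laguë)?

Webster

Adams: Red 1, Blue 1, Green 6, Gold 3.
Webster: Red 0, Blue 1, Green 7, Gold 3.
Green gets 6 under Adams and 7 under Webster.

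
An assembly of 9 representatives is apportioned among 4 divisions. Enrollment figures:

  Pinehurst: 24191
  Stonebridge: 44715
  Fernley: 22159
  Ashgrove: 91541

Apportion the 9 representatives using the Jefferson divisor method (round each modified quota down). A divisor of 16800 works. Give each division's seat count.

With modified divisor 16800: modified quotas Pinehurst 1.440, Stonebridge 2.662, Fernley 1.319, Ashgrove 5.449.
Rounding down: Pinehurst 1, Stonebridge 2, Fernley 1, Ashgrove 5 (total 9).

Pinehurst: 1; Stonebridge: 2; Fernley: 1; Ashgrove: 5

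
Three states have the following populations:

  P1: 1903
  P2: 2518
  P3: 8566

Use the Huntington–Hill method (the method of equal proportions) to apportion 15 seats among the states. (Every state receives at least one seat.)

P1: 2, P2: 3, P3: 10

With divisor 860: modified quotas P1 2.213, P2 2.928, P3 9.960.
Geometric-mean thresholds: P1 √(2·3)=2.449, P2 √(2·3)=2.449, P3 √(9·10)=9.487.
Each quota rounded against its threshold gives P1 2, P2 3, P3 10 (total 15).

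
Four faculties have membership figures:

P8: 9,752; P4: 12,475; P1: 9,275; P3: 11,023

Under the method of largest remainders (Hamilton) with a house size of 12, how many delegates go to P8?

3

Total 42525; standard divisor 42525/12 ≈ 3543.75.
Standard quotas: P8 2.7519, P4 3.5203, P1 2.6173, P3 3.1105.
Lower quotas: P8 2, P4 3, P1 2, P3 3 (sum 10, leaving 2 seats).
Remainders in descending order: P8 0.7519, P1 0.6173, P4 0.5203, P3 0.1105.
Largest remainders: P8, P1 receive the extra seats.
P8 receives 3.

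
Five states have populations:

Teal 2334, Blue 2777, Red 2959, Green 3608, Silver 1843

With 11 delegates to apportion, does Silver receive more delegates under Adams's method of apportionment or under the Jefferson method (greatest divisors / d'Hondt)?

Adams

Adams: Teal 2, Blue 2, Red 2, Green 3, Silver 2.
Jefferson: Teal 2, Blue 2, Red 3, Green 3, Silver 1.
Silver gets 2 under Adams and 1 under Jefferson.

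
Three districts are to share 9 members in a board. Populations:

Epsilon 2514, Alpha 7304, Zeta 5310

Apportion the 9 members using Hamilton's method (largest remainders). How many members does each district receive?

Epsilon: 2, Alpha: 4, Zeta: 3

The standard divisor is 15128/9 ≈ 1680.889.
Standard quotas: Epsilon 1.4956, Alpha 4.3453, Zeta 3.1590.
Lower quotas: Epsilon 1, Alpha 4, Zeta 3 (sum 8, leaving 1 seat).
Remainders in descending order: Epsilon 0.4956, Alpha 0.3453, Zeta 0.1590.
Largest remainder: Epsilon receives the extra seat.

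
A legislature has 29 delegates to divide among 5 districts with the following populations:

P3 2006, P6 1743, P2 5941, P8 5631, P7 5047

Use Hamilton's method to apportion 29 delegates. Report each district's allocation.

Standard divisor: 20368 ÷ 29 ≈ 702.345.
Standard quotas: P3 2.8561, P6 2.4817, P2 8.4588, P8 8.0174, P7 7.1859.
Lower quotas: P3 2, P6 2, P2 8, P8 8, P7 7 (sum 27, leaving 2 seats).
Remainders in descending order: P3 0.8561, P6 0.4817, P2 0.4588, P7 0.1859, P8 0.0174.
Largest remainders: P3, P6 receive the extra seats.

P3=3; P6=3; P2=8; P8=8; P7=7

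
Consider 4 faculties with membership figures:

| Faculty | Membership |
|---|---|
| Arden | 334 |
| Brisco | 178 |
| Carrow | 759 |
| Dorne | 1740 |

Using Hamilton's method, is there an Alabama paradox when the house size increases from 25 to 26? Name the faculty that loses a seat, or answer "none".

At 25 seats: Arden 3, Brisco 2, Carrow 6, Dorne 14.
At 26 seats: Arden 3, Brisco 1, Carrow 7, Dorne 15.
Brisco drops from 2 to 1.

Brisco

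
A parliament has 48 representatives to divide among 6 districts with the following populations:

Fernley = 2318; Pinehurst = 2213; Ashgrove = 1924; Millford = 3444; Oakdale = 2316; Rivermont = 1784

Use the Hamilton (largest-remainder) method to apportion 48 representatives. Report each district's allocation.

Fernley: 8; Pinehurst: 7; Ashgrove: 7; Millford: 12; Oakdale: 8; Rivermont: 6

Total 13999; standard divisor 13999/48 ≈ 291.646.
Standard quotas: Fernley 7.948, Pinehurst 7.588, Ashgrove 6.597, Millford 11.809, Oakdale 7.941, Rivermont 6.117.
Lower quotas: Fernley 7, Pinehurst 7, Ashgrove 6, Millford 11, Oakdale 7, Rivermont 6 (sum 44, leaving 4 seats).
Remainders in descending order: Fernley 0.948, Oakdale 0.941, Millford 0.809, Ashgrove 0.597, Pinehurst 0.588, Rivermont 0.117.
Largest remainders: Fernley, Oakdale, Millford, Ashgrove receive the extra seats.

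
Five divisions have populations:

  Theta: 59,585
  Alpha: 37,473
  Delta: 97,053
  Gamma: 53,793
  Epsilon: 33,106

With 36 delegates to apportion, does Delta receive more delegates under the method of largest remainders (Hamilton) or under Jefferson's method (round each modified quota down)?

Jefferson

Hamilton: Theta 8, Alpha 5, Delta 12, Gamma 7, Epsilon 4.
Jefferson: Theta 7, Alpha 5, Delta 13, Gamma 7, Epsilon 4.
Delta gets 12 under Hamilton and 13 under Jefferson.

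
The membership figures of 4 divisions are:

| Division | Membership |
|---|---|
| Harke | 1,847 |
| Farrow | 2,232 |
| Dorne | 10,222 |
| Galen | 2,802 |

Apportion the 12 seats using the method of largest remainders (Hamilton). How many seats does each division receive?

Harke: 1, Farrow: 2, Dorne: 7, Galen: 2

The standard divisor is 17103/12 ≈ 1425.25.
Standard quotas: Harke 1.2959, Farrow 1.5660, Dorne 7.1721, Galen 1.9660.
Lower quotas: Harke 1, Farrow 1, Dorne 7, Galen 1 (sum 10, leaving 2 seats).
Remainders in descending order: Galen 0.9660, Farrow 0.5660, Harke 0.2959, Dorne 0.1721.
The surplus seats go to Galen, Farrow.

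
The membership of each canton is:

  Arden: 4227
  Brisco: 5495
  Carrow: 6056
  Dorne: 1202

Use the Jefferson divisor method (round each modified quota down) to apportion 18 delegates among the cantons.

Standard divisor 16980/18 ≈ 943.333; standard quotas: Arden 4.481, Brisco 5.825, Carrow 6.420, Dorne 1.274.
Rounding down gives 4, 5, 6, 1 = 16 seats, so the divisor must be adjusted.
With modified divisor 860: modified quotas Arden 4.915, Brisco 6.390, Carrow 7.042, Dorne 1.398.
Rounding down: Arden 4, Brisco 6, Carrow 7, Dorne 1 (total 18).

Arden 4; Brisco 6; Carrow 7; Dorne 1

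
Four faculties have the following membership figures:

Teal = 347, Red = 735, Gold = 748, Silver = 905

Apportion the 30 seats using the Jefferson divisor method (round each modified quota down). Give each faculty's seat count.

Teal 4, Red 8, Gold 8, Silver 10

Standard divisor 2735/30 ≈ 91.167; standard quotas: Teal 3.806, Red 8.062, Gold 8.205, Silver 9.927.
Rounding down gives 3, 8, 8, 9 = 28 seats, so the divisor must be adjusted.
With modified divisor 85: modified quotas Teal 4.082, Red 8.647, Gold 8.800, Silver 10.647.
Rounding down: Teal 4, Red 8, Gold 8, Silver 10 (total 30).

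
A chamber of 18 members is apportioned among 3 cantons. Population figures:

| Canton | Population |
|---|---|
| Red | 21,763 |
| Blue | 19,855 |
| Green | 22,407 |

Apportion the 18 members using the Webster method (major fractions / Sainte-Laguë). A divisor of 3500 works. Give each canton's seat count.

With modified divisor 3500: modified quotas Red 6.218, Blue 5.673, Green 6.402.
Rounding to the nearest integer: Red 6, Blue 6, Green 6 (total 18).

Red=6; Blue=6; Green=6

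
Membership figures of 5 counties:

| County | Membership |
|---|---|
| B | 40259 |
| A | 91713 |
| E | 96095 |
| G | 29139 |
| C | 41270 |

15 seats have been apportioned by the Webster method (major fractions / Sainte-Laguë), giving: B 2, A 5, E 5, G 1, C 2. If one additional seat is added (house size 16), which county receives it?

G

Priority for the next seat is population ÷ (current seats + 0.5).
Priorities: B 16103.600, A 16675.091, E 17471.818, G 19426.000, C 16508.000.
Highest priority: G.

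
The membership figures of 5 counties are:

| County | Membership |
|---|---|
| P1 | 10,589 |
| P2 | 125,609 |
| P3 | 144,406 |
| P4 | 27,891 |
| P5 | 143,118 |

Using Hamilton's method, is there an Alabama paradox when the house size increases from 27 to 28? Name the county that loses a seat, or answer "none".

P1

At 27 seats: P1 1, P2 7, P3 9, P4 2, P5 8.
At 28 seats: P1 0, P2 8, P3 9, P4 2, P5 9.
P1 drops from 1 to 0.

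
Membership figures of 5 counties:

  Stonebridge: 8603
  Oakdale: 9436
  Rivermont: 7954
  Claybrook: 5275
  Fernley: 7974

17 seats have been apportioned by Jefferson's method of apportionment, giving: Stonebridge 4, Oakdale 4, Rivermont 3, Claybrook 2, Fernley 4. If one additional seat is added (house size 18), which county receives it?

Rivermont

Priority for the next seat is population ÷ (current seats + 1).
Priorities: Stonebridge 1720.600, Oakdale 1887.200, Rivermont 1988.500, Claybrook 1758.333, Fernley 1594.800.
Highest priority: Rivermont.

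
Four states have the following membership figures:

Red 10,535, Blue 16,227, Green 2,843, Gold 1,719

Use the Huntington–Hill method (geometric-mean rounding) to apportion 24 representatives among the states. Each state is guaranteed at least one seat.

Red=8, Blue=13, Green=2, Gold=1

With divisor 1270: modified quotas Red 8.295, Blue 12.777, Green 2.239, Gold 1.354.
Geometric-mean thresholds: Red √(8·9)=8.485, Blue √(12·13)=12.490, Green √(2·3)=2.449, Gold √(1·2)=1.414.
Each quota rounded against its threshold gives Red 8, Blue 13, Green 2, Gold 1 (total 24).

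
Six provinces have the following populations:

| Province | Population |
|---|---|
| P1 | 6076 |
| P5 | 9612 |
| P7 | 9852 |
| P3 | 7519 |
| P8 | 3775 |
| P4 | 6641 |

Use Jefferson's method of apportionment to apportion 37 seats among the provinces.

P1 5; P5 8; P7 9; P3 6; P8 3; P4 6

Standard divisor 43475/37 ≈ 1175; standard quotas: P1 5.171, P5 8.180, P7 8.385, P3 6.399, P8 3.213, P4 5.652.
Rounding down gives 5, 8, 8, 6, 3, 5 = 35 seats, so the divisor must be adjusted.
With modified divisor 1080: modified quotas P1 5.626, P5 8.900, P7 9.122, P3 6.962, P8 3.495, P4 6.149.
Rounding down: P1 5, P5 8, P7 9, P3 6, P8 3, P4 6 (total 37).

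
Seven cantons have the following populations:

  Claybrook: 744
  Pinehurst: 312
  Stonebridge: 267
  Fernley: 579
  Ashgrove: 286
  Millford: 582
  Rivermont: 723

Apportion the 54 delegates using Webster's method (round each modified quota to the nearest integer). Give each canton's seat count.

Claybrook 12, Pinehurst 5, Stonebridge 4, Fernley 9, Ashgrove 4, Millford 9, Rivermont 11

Standard divisor 3493/54 ≈ 64.685; standard quotas: Claybrook 11.502, Pinehurst 4.823, Stonebridge 4.128, Fernley 8.951, Ashgrove 4.421, Millford 8.997, Rivermont 11.177.
Rounding to the nearest integer gives Claybrook 12, Pinehurst 5, Stonebridge 4, Fernley 9, Ashgrove 4, Millford 9, Rivermont 11 — total 54, matching the house size, so no adjustment is needed.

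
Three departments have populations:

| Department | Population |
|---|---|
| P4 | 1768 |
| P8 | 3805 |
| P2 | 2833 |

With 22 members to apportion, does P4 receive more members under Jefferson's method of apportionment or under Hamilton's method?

Jefferson: P4 4, P8 10, P2 8.
Hamilton: P4 5, P8 10, P2 7.
P4 gets 4 under Jefferson and 5 under Hamilton.

Hamilton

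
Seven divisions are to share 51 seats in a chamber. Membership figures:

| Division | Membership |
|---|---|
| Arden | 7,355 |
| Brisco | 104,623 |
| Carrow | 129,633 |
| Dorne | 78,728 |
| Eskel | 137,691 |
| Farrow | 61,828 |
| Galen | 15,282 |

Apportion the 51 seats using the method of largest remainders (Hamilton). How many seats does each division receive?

Arden=1, Brisco=10, Carrow=12, Dorne=8, Eskel=13, Farrow=6, Galen=1

Standard divisor: 535140 ÷ 51 ≈ 10492.941.
Standard quotas: Arden 0.7009, Brisco 9.9708, Carrow 12.3543, Dorne 7.5029, Eskel 13.1223, Farrow 5.8923, Galen 1.4564.
Lower quotas: Arden 0, Brisco 9, Carrow 12, Dorne 7, Eskel 13, Farrow 5, Galen 1 (sum 47, leaving 4 seats).
Remainders in descending order: Brisco 0.9708, Farrow 0.8923, Arden 0.7009, Dorne 0.5029, Galen 0.4564, Carrow 0.3543, Eskel 0.1223.
The surplus seats go to Brisco, Farrow, Arden, Dorne.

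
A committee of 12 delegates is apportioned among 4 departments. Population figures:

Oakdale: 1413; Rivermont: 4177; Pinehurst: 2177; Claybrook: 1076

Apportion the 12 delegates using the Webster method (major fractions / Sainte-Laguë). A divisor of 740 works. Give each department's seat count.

Oakdale 2; Rivermont 6; Pinehurst 3; Claybrook 1

With modified divisor 740: modified quotas Oakdale 1.909, Rivermont 5.645, Pinehurst 2.942, Claybrook 1.454.
Rounding to the nearest integer: Oakdale 2, Rivermont 6, Pinehurst 3, Claybrook 1 (total 12).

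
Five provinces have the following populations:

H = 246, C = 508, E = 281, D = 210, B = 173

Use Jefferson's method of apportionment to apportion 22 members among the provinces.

Standard divisor 1418/22 ≈ 64.455; standard quotas: H 3.817, C 7.882, E 4.360, D 3.258, B 2.684.
Rounding down gives 3, 7, 4, 3, 2 = 19 seats, so the divisor must be adjusted.
With modified divisor 57: modified quotas H 4.316, C 8.912, E 4.930, D 3.684, B 3.035.
Rounding down: H 4, C 8, E 4, D 3, B 3 (total 22).

H 4, C 8, E 4, D 3, B 3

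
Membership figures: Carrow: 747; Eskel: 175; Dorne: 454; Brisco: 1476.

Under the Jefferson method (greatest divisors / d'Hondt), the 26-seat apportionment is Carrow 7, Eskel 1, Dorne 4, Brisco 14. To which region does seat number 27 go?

Brisco

Priority for the next seat is population ÷ (current seats + 1).
Priorities: Carrow 93.375, Eskel 87.500, Dorne 90.800, Brisco 98.400.
Highest priority: Brisco.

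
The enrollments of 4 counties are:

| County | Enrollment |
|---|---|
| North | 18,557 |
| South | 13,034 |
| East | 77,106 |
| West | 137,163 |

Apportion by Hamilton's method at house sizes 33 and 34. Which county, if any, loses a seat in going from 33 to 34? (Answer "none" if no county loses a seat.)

North

At 33 seats: North 3, South 2, East 10, West 18.
At 34 seats: North 2, South 2, East 11, West 19.
North drops from 3 to 2.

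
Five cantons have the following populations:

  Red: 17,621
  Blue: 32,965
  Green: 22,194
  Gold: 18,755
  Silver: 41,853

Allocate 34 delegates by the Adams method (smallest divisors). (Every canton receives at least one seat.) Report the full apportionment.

Red=5, Blue=8, Green=6, Gold=5, Silver=10

Standard divisor 133388/34 ≈ 3923.176; standard quotas: Red 4.492, Blue 8.403, Green 5.657, Gold 4.781, Silver 10.668.
Rounding up gives 5, 9, 6, 5, 11 = 36 seats, so the divisor must be adjusted.
With modified divisor 4300: modified quotas Red 4.098, Blue 7.666, Green 5.161, Gold 4.362, Silver 9.733.
Rounding up: Red 5, Blue 8, Green 6, Gold 5, Silver 10 (total 34).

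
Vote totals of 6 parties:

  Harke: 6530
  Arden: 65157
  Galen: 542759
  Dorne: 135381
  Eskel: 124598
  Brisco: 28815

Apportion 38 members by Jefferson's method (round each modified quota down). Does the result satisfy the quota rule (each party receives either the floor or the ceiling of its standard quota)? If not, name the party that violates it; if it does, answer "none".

Galen

Standard quotas: Harke 0.275, Arden 2.741, Galen 22.834, Dorne 5.696, Eskel 5.242, Brisco 1.212.
Jefferson allocation: Harke 0, Arden 2, Galen 24, Dorne 6, Eskel 5, Brisco 1.
Galen has quota 22.834 (lower 22, upper 23) but receives 24 — outside the quota interval.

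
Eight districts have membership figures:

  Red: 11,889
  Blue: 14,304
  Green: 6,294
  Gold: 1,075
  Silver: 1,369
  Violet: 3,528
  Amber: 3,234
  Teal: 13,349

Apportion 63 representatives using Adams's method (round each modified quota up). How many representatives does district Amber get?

Standard divisor 55042/63 ≈ 873.683; standard quotas: Red 13.608, Blue 16.372, Green 7.204, Gold 1.230, Silver 1.567, Violet 4.038, Amber 3.702, Teal 15.279.
Rounding up gives 14, 17, 8, 2, 2, 5, 4, 16 = 68 seats, so the divisor must be adjusted.
With modified divisor 930: modified quotas Red 12.784, Blue 15.381, Green 6.768, Gold 1.156, Silver 1.472, Violet 3.794, Amber 3.477, Teal 14.354.
Rounding up: Red 13, Blue 16, Green 7, Gold 2, Silver 2, Violet 4, Amber 4, Teal 15 (total 63).
Amber receives 4.

4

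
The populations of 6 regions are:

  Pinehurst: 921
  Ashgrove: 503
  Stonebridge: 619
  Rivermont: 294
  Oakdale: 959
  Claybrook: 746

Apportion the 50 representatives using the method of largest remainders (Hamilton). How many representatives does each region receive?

Pinehurst: 11, Ashgrove: 6, Stonebridge: 8, Rivermont: 4, Oakdale: 12, Claybrook: 9

The standard divisor is 4042/50 ≈ 80.84.
Standard quotas: Pinehurst 11.393, Ashgrove 6.222, Stonebridge 7.657, Rivermont 3.637, Oakdale 11.863, Claybrook 9.228.
Lower quotas: Pinehurst 11, Ashgrove 6, Stonebridge 7, Rivermont 3, Oakdale 11, Claybrook 9 (sum 47, leaving 3 seats).
Remainders in descending order: Oakdale 0.863, Stonebridge 0.657, Rivermont 0.637, Pinehurst 0.393, Claybrook 0.228, Ashgrove 0.222.
The surplus seats go to Oakdale, Stonebridge, Rivermont.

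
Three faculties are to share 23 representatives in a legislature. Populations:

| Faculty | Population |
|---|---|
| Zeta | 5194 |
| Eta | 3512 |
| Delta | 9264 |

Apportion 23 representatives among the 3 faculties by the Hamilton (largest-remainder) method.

Zeta: 7, Eta: 4, Delta: 12

Total 17970; standard divisor 17970/23 ≈ 781.304.
Standard quotas: Zeta 6.6479, Eta 4.4950, Delta 11.8571.
Lower quotas: Zeta 6, Eta 4, Delta 11 (sum 21, leaving 2 seats).
Remainders in descending order: Delta 0.8571, Zeta 0.6479, Eta 0.4950.
The surplus seats go to Delta, Zeta.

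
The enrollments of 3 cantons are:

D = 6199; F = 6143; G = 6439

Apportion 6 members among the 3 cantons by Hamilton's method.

D: 2, F: 2, G: 2

The standard divisor is 18781/6 ≈ 3130.167.
Standard quotas: D 1.9804, F 1.9625, G 2.0571.
Lower quotas: D 1, F 1, G 2 (sum 4, leaving 2 seats).
Remainders in descending order: D 0.9804, F 0.9625, G 0.0571.
Largest remainders: D, F receive the extra seats.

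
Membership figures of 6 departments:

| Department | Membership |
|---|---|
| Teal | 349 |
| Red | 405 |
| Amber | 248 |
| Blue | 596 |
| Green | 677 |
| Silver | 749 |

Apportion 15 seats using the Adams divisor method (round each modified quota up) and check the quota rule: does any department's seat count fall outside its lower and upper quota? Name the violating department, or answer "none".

none

Standard quotas: Teal 1.731, Red 2.009, Amber 1.230, Blue 2.956, Green 3.358, Silver 3.715.
Adams allocation: Teal 2, Red 2, Amber 1, Blue 3, Green 3, Silver 4.
Every allocation lies between the lower and upper quota.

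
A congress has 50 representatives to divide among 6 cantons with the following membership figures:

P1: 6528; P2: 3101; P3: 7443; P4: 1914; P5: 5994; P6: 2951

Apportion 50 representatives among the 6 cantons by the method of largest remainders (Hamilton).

P1 12; P2 6; P3 13; P4 3; P5 11; P6 5

Standard divisor: 27931 ÷ 50 ≈ 558.62.
Standard quotas: P1 11.6859, P2 5.5512, P3 13.3239, P4 3.4263, P5 10.7300, P6 5.2827.
Lower quotas: P1 11, P2 5, P3 13, P4 3, P5 10, P6 5 (sum 47, leaving 3 seats).
Remainders in descending order: P5 0.7300, P1 0.6859, P2 0.5512, P4 0.4263, P3 0.3239, P6 0.2827.
The surplus seats go to P5, P1, P2.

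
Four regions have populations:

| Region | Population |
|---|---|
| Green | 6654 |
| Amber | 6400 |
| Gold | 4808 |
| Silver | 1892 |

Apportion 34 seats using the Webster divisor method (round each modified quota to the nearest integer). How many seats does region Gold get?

8

Standard divisor 19754/34 ≈ 581; standard quotas: Green 11.453, Amber 11.015, Gold 8.275, Silver 3.256.
Rounding to the nearest integer gives 11, 11, 8, 3 = 33 seats, so the divisor must be adjusted.
With modified divisor 570: modified quotas Green 11.674, Amber 11.228, Gold 8.435, Silver 3.319.
Rounding to the nearest integer: Green 12, Amber 11, Gold 8, Silver 3 (total 34).
Gold receives 8.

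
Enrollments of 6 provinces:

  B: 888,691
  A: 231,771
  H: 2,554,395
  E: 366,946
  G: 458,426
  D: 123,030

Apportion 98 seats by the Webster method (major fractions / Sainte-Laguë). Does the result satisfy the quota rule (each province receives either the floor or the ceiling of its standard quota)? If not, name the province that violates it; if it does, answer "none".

Standard quotas: B 18.838, A 4.913, H 54.146, E 7.778, G 9.717, D 2.608.
Webster allocation: B 19, A 5, H 53, E 8, G 10, D 3.
H has quota 54.146 (lower 54, upper 55) but receives 53 — outside the quota interval.

H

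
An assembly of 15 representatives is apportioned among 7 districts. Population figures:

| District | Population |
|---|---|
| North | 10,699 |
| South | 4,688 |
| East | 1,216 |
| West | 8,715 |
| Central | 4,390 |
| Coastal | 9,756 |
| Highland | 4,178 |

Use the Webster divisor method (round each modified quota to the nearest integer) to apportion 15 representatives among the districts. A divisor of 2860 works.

North: 4, South: 2, East: 0, West: 3, Central: 2, Coastal: 3, Highland: 1

With modified divisor 2860: modified quotas North 3.741, South 1.639, East 0.425, West 3.047, Central 1.535, Coastal 3.411, Highland 1.461.
Rounding to the nearest integer: North 4, South 2, East 0, West 3, Central 2, Coastal 3, Highland 1 (total 15).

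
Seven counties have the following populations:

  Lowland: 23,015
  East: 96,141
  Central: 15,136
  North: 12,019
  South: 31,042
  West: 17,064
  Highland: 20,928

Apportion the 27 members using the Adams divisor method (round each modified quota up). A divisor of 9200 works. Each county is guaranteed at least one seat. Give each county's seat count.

Lowland 3; East 11; Central 2; North 2; South 4; West 2; Highland 3

With modified divisor 9200: modified quotas Lowland 2.502, East 10.450, Central 1.645, North 1.306, South 3.374, West 1.855, Highland 2.275.
Rounding up: Lowland 3, East 11, Central 2, North 2, South 4, West 2, Highland 3 (total 27).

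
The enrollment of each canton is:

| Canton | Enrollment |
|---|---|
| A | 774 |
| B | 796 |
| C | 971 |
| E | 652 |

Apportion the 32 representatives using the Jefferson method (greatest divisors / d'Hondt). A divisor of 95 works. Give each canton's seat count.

With modified divisor 95: modified quotas A 8.147, B 8.379, C 10.221, E 6.863.
Rounding down: A 8, B 8, C 10, E 6 (total 32).

A: 8, B: 8, C: 10, E: 6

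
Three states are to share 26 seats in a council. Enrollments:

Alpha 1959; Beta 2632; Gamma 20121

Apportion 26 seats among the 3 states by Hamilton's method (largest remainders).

Alpha 2; Beta 3; Gamma 21

The standard divisor is 24712/26 ≈ 950.462.
Standard quotas: Alpha 2.0611, Beta 2.7692, Gamma 21.1697.
Lower quotas: Alpha 2, Beta 2, Gamma 21 (sum 25, leaving 1 seat).
Remainders in descending order: Beta 0.7692, Gamma 0.1697, Alpha 0.0611.
The surplus seat goes to Beta.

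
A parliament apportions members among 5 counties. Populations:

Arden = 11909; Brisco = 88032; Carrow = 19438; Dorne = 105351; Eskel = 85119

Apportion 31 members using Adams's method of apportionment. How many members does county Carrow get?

Standard divisor 309849/31 ≈ 9995.129; standard quotas: Arden 1.191, Brisco 8.807, Carrow 1.945, Dorne 10.540, Eskel 8.516.
Rounding up gives 2, 9, 2, 11, 9 = 33 seats, so the divisor must be adjusted.
With modified divisor 10800: modified quotas Arden 1.103, Brisco 8.151, Carrow 1.800, Dorne 9.755, Eskel 7.881.
Rounding up: Arden 2, Brisco 9, Carrow 2, Dorne 10, Eskel 8 (total 31).
Carrow receives 2.

2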